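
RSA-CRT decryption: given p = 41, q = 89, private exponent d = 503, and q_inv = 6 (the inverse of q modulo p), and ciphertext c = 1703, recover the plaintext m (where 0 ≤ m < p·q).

586

d_p = d mod (p−1) = 503 mod 40 = 23; d_q = d mod (q−1) = 63.
m₁ = c^(d_p) mod p: c ≡ 22 (mod 41), and 22^23 mod 41 = 12.
m₂ = c^(d_q) mod q: c ≡ 12 (mod 89), and 12^63 mod 89 = 52.
h = q_inv·(m₁ − m₂) mod p = 6·(12 − 52) mod 41 = 6.
m = m₂ + h·q = 52 + 6·89 = 586.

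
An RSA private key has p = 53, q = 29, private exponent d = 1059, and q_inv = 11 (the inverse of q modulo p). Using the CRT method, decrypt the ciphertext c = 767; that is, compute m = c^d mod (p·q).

d_p = d mod (p−1) = 1059 mod 52 = 19; d_q = d mod (q−1) = 23.
m₁ = c^(d_p) mod p: c ≡ 25 (mod 53), and 25^19 mod 53 = 6.
m₂ = c^(d_q) mod q: c ≡ 13 (mod 29), and 13^23 mod 29 = 5.
h = q_inv·(m₁ − m₂) mod p = 11·(6 − 5) mod 53 = 11.
m = m₂ + h·q = 5 + 11·29 = 324.

324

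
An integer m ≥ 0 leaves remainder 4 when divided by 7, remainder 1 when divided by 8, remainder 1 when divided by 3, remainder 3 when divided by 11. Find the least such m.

25

Combine the congruences pairwise.
From m ≡ 4 (mod 7) write m = 4 + 7t. Substituting into m ≡ 1 (mod 8) gives 7t ≡ 5 (mod 8), and since 7⁻¹ ≡ 7 (mod 8), t ≡ 3. Hence m ≡ 4 + 7·3 = 25 (mod 56).
From m ≡ 25 (mod 56) write m = 25 + 56t. Substituting into m ≡ 1 (mod 3) gives 56t ≡ 0 (mod 3), and since 2⁻¹ ≡ 2 (mod 3), t ≡ 0. Hence m ≡ 25 + 56·0 = 25 (mod 168).
From m ≡ 25 (mod 168) write m = 25 + 168t. Substituting into m ≡ 3 (mod 11) gives 168t ≡ 0 (mod 11), and since 3⁻¹ ≡ 4 (mod 11), t ≡ 0. Hence m ≡ 25 + 168·0 = 25 (mod 1848).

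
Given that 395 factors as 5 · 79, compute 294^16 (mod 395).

141

Mod 5: 294 ≡ 4; since 4 | 16, by Fermat 4^16 ≡ 1 (mod 5).
Mod 79: 294 ≡ 57; 57^16 ≡ 62 (mod 79).
Combine by CRT: x ≡ 1 (mod 5), x ≡ 62 (mod 79) ⇒ x ≡ 141 (mod 395).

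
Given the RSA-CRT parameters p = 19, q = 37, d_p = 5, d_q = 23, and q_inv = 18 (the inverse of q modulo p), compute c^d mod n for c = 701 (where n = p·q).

m₁ = c^(d_p) mod p: c ≡ 17 (mod 19), and 17^5 mod 19 = 6.
m₂ = c^(d_q) mod q: c ≡ 35 (mod 37), and 35^23 mod 37 = 32.
h = q_inv·(m₁ − m₂) mod p = 18·(6 − 32) mod 19 = 7.
m = m₂ + h·q = 32 + 7·37 = 291.

291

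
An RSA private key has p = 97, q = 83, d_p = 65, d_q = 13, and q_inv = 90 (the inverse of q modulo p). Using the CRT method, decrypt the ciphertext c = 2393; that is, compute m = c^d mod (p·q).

2372

m₁ = c^(d_p) mod p: c ≡ 65 (mod 97), and 65^65 mod 97 = 44.
m₂ = c^(d_q) mod q: c ≡ 69 (mod 83), and 69^13 mod 83 = 48.
h = q_inv·(m₁ − m₂) mod p = 90·(44 − 48) mod 97 = 28.
m = m₂ + h·q = 48 + 28·83 = 2372.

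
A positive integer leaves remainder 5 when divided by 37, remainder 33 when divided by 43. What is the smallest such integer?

From t ≡ 5 (mod 37) write t = 5 + 37s. Substituting into t ≡ 33 (mod 43) gives 37s ≡ 28 (mod 43), and since 37⁻¹ ≡ 7 (mod 43), s ≡ 24. Hence t ≡ 5 + 37·24 = 893 (mod 1591).

893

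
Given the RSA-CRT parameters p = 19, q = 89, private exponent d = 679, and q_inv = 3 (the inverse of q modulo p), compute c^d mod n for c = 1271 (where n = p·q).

73

d_p = d mod (p−1) = 679 mod 18 = 13; d_q = d mod (q−1) = 63.
m₁ = c^(d_p) mod p: c ≡ 17 (mod 19), and 17^13 mod 19 = 16.
m₂ = c^(d_q) mod q: c ≡ 25 (mod 89), and 25^63 mod 89 = 73.
h = q_inv·(m₁ − m₂) mod p = 3·(16 − 73) mod 19 = 0.
m = m₂ + h·q = 73 + 0·89 = 73.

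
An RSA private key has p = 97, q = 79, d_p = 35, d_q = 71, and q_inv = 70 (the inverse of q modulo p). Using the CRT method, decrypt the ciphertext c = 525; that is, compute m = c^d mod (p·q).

m₁ = c^(d_p) mod p: c ≡ 40 (mod 97), and 40^35 mod 97 = 76.
m₂ = c^(d_q) mod q: c ≡ 51 (mod 79), and 51^71 mod 79 = 9.
h = q_inv·(m₁ − m₂) mod p = 70·(76 − 9) mod 97 = 34.
m = m₂ + h·q = 9 + 34·79 = 2695.

2695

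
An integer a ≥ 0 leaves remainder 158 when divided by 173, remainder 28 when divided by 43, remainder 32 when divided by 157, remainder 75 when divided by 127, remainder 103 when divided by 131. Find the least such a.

Combine the congruences pairwise.
From a ≡ 158 (mod 173) write a = 158 + 173t. Substituting into a ≡ 28 (mod 43) gives 173t ≡ 42 (mod 43), and since 1⁻¹ ≡ 1 (mod 43), t ≡ 42. Hence a ≡ 158 + 173·42 = 7424 (mod 7439).
From a ≡ 7424 (mod 7439) write a = 7424 + 7439t. Substituting into a ≡ 32 (mod 157) gives 7439t ≡ 144 (mod 157), and since 60⁻¹ ≡ 123 (mod 157), t ≡ 128. Hence a ≡ 7424 + 7439·128 = 959616 (mod 1167923).
From a ≡ 959616 (mod 1167923) write a = 959616 + 1167923t. Substituting into a ≡ 75 (mod 127) gives 1167923t ≡ 71 (mod 127), and since 31⁻¹ ≡ 41 (mod 127), t ≡ 117. Hence a ≡ 959616 + 1167923·117 = 137606607 (mod 148326221).
From a ≡ 137606607 (mod 148326221) write a = 137606607 + 148326221t. Substituting into a ≡ 103 (mod 131) gives 148326221t ≡ 88 (mod 131), and since 30⁻¹ ≡ 83 (mod 131), t ≡ 99. Hence a ≡ 137606607 + 148326221·99 = 14821902486 (mod 19430734951).

14821902486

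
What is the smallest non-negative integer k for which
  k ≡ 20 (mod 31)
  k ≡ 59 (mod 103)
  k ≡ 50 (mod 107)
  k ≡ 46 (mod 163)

Combine the congruences pairwise.
From k ≡ 20 (mod 31) write k = 20 + 31t. Substituting into k ≡ 59 (mod 103) gives 31t ≡ 39 (mod 103), and since 31⁻¹ ≡ 10 (mod 103), t ≡ 81. Hence k ≡ 20 + 31·81 = 2531 (mod 3193).
From k ≡ 2531 (mod 3193) write k = 2531 + 3193t. Substituting into k ≡ 50 (mod 107) gives 3193t ≡ 87 (mod 107), and since 90⁻¹ ≡ 44 (mod 107), t ≡ 83. Hence k ≡ 2531 + 3193·83 = 267550 (mod 341651).
From k ≡ 267550 (mod 341651) write k = 267550 + 341651t. Substituting into k ≡ 46 (mod 163) gives 341651t ≡ 142 (mod 163), and since 3⁻¹ ≡ 109 (mod 163), t ≡ 156. Hence k ≡ 267550 + 341651·156 = 53565106 (mod 55689113).

53565106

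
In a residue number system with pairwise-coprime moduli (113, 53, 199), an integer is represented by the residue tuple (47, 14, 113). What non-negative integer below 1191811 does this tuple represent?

385377

The moduli are pairwise coprime; N = 113·53·199 = 1191811.
N/113 = 10547; 10547 ≡ 38 (mod 113); 38·3 ≡ 1, so inverse 3.
N/53 = 22487; 22487 ≡ 15 (mod 53); 15·46 ≡ 1, so inverse 46.
N/199 = 5989; 5989 ≡ 19 (mod 199); 19·21 ≡ 1, so inverse 21.
x ≡ 47·10547·3 + 14·22487·46 + 113·5989·21 = 30180652.
30180652 mod 1191811 = 385377.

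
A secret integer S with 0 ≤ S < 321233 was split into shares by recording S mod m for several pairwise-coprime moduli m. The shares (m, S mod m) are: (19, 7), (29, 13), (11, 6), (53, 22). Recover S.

96641

The moduli are pairwise coprime; N = 19·29·11·53 = 321233.
N/19 = 16907; 16907 ≡ 16 (mod 19); 16·6 ≡ 1, so inverse 6.
N/29 = 11077; 11077 ≡ 28 (mod 29); 28·28 ≡ 1, so inverse 28.
N/11 = 29203; 29203 ≡ 9 (mod 11); 9·5 ≡ 1, so inverse 5.
N/53 = 6061; 6061 ≡ 19 (mod 53); 19·14 ≡ 1, so inverse 14.
S ≡ 7·16907·6 + 13·11077·28 + 6·29203·5 + 22·6061·14 = 7485000.
7485000 mod 321233 = 96641.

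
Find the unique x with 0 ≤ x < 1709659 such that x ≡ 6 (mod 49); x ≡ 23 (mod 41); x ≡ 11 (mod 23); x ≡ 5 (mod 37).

The moduli are pairwise coprime; N = 49·41·23·37 = 1709659.
N/49 = 34891; 34891 ≡ 3 (mod 49); 3·33 ≡ 1, so inverse 33.
N/41 = 41699; 41699 ≡ 2 (mod 41); 2·21 ≡ 1, so inverse 21.
N/23 = 74333; 74333 ≡ 20 (mod 23); 20·15 ≡ 1, so inverse 15.
N/37 = 46207; 46207 ≡ 31 (mod 37); 31·6 ≡ 1, so inverse 6.
x ≡ 6·34891·33 + 23·41699·21 + 11·74333·15 + 5·46207·6 = 40700190.
40700190 mod 1709659 = 1378033.

1378033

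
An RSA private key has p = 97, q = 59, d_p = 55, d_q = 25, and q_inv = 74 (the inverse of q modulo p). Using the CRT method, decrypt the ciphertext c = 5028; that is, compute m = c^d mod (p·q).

m₁ = c^(d_p) mod p: c ≡ 81 (mod 97), and 81^55 mod 97 = 16.
m₂ = c^(d_q) mod q: c ≡ 13 (mod 59), and 13^25 mod 59 = 47.
h = q_inv·(m₁ − m₂) mod p = 74·(16 − 47) mod 97 = 34.
m = m₂ + h·q = 47 + 34·59 = 2053.

2053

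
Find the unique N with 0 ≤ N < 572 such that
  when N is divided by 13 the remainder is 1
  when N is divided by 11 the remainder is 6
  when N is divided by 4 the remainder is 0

248

The moduli are pairwise coprime; M = 13·11·4 = 572.
M/13 = 44; 44 ≡ 5 (mod 13); 5·8 ≡ 1, so inverse 8.
M/11 = 52; 52 ≡ 8 (mod 11); 8·7 ≡ 1, so inverse 7.
M/4 = 143; 143 ≡ 3 (mod 4); 3·3 ≡ 1, so inverse 3.
N ≡ 1·44·8 + 6·52·7 + 0·143·3 = 2536.
2536 mod 572 = 248.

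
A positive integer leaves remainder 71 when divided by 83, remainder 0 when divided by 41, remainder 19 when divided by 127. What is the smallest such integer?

143910

The moduli are pairwise coprime; N = 83·41·127 = 432181.
N/83 = 5207; 5207 ≡ 61 (mod 83); 61·49 ≡ 1, so inverse 49.
N/41 = 10541; 10541 ≡ 4 (mod 41); 4·31 ≡ 1, so inverse 31.
N/127 = 3403; 3403 ≡ 101 (mod 127); 101·83 ≡ 1, so inverse 83.
x ≡ 71·5207·49 + 0·10541·31 + 19·3403·83 = 23481684.
23481684 mod 432181 = 143910.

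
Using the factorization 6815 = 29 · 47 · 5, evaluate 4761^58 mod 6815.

Mod 29: 4761 ≡ 5; by Fermat, exponent reduces to 58 mod 28 = 2; 5^2 ≡ 25 (mod 29).
Mod 47: 4761 ≡ 14; by Fermat, exponent reduces to 58 mod 46 = 12; 14^12 ≡ 25 (mod 47).
Mod 5: 4761 ≡ 1; by Fermat, exponent reduces to 58 mod 4 = 2; 1^2 ≡ 1 (mod 5).
Combine by CRT: x ≡ 25 (mod 29), x ≡ 25 (mod 47), x ≡ 1 (mod 5) ⇒ x ≡ 2751 (mod 6815).

2751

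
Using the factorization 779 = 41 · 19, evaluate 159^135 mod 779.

419

Mod 41: 159 ≡ 36; by Fermat, exponent reduces to 135 mod 40 = 15; 36^15 ≡ 9 (mod 41).
Mod 19: 159 ≡ 7; by Fermat, exponent reduces to 135 mod 18 = 9; 7^9 ≡ 1 (mod 19).
Combine by CRT: x ≡ 9 (mod 41), x ≡ 1 (mod 19) ⇒ x ≡ 419 (mod 779).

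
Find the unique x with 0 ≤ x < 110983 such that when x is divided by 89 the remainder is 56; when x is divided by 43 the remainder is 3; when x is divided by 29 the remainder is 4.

The moduli are pairwise coprime; N = 89·43·29 = 110983.
N/89 = 1247; 1247 ≡ 1 (mod 89), inverse 1.
N/43 = 2581; 2581 ≡ 1 (mod 43), inverse 1.
N/29 = 3827; 3827 ≡ 28 (mod 29); 28·28 ≡ 1, so inverse 28.
x ≡ 56·1247·1 + 3·2581·1 + 4·3827·28 = 506199.
506199 mod 110983 = 62267.

62267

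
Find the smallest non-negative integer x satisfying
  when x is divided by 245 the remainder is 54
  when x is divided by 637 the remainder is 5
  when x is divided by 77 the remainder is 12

gcd(245, 637) = 49 and 49 | (5 − 54), so the pair is consistent; merging gives x ≡ 1279 (mod 3185), where 3185 = lcm(245, 637).
gcd(3185, 77) = 7 and 7 | (12 − 1279), so the pair is consistent; merging gives x ≡ 23574 (mod 35035), where 35035 = lcm(3185, 77).
The solution is unique modulo lcm(245, 637, 77) = 35035.

23574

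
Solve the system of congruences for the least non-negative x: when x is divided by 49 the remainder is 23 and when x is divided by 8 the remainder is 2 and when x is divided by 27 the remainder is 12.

The moduli are pairwise coprime; N = 49·8·27 = 10584.
N/49 = 216; 216 ≡ 20 (mod 49); 20·27 ≡ 1, so inverse 27.
N/8 = 1323; 1323 ≡ 3 (mod 8); 3·3 ≡ 1, so inverse 3.
N/27 = 392; 392 ≡ 14 (mod 27); 14·2 ≡ 1, so inverse 2.
x ≡ 23·216·27 + 2·1323·3 + 12·392·2 = 151482.
151482 mod 10584 = 3306.

3306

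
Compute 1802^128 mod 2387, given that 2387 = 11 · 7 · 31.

1521

Mod 11: 1802 ≡ 9; by Fermat, exponent reduces to 128 mod 10 = 8; 9^8 ≡ 3 (mod 11).
Mod 7: 1802 ≡ 3; by Fermat, exponent reduces to 128 mod 6 = 2; 3^2 ≡ 2 (mod 7).
Mod 31: 1802 ≡ 4; by Fermat, exponent reduces to 128 mod 30 = 8; 4^8 ≡ 2 (mod 31).
Combine by CRT: x ≡ 3 (mod 11), x ≡ 2 (mod 7), x ≡ 2 (mod 31) ⇒ x ≡ 1521 (mod 2387).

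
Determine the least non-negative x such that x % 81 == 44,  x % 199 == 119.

6686

From x ≡ 44 (mod 81) write x = 44 + 81t. Substituting into x ≡ 119 (mod 199) gives 81t ≡ 75 (mod 199), and since 81⁻¹ ≡ 86 (mod 199), t ≡ 82. Hence x ≡ 44 + 81·82 = 6686 (mod 16119).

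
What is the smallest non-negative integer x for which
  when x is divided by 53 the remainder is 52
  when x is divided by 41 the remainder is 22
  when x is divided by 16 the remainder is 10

27082

Combine the congruences pairwise.
From x ≡ 52 (mod 53) write x = 52 + 53t. Substituting into x ≡ 22 (mod 41) gives 53t ≡ 11 (mod 41), and since 12⁻¹ ≡ 24 (mod 41), t ≡ 18. Hence x ≡ 52 + 53·18 = 1006 (mod 2173).
From x ≡ 1006 (mod 2173) write x = 1006 + 2173t. Substituting into x ≡ 10 (mod 16) gives 2173t ≡ 12 (mod 16), and since 13⁻¹ ≡ 5 (mod 16), t ≡ 12. Hence x ≡ 1006 + 2173·12 = 27082 (mod 34768).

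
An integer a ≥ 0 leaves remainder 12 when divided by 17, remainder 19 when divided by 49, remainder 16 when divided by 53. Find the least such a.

42257

The moduli are pairwise coprime; N = 17·49·53 = 44149.
N/17 = 2597; 2597 ≡ 13 (mod 17); 13·4 ≡ 1, so inverse 4.
N/49 = 901; 901 ≡ 19 (mod 49); 19·31 ≡ 1, so inverse 31.
N/53 = 833; 833 ≡ 38 (mod 53); 38·7 ≡ 1, so inverse 7.
a ≡ 12·2597·4 + 19·901·31 + 16·833·7 = 748641.
748641 mod 44149 = 42257.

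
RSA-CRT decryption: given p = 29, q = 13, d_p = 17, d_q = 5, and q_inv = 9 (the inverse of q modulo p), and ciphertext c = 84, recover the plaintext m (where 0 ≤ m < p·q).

288

m₁ = c^(d_p) mod p: c ≡ 26 (mod 29), and 26^17 mod 29 = 27.
m₂ = c^(d_q) mod q: c ≡ 6 (mod 13), and 6^5 mod 13 = 2.
h = q_inv·(m₁ − m₂) mod p = 9·(27 − 2) mod 29 = 22.
m = m₂ + h·q = 2 + 22·13 = 288.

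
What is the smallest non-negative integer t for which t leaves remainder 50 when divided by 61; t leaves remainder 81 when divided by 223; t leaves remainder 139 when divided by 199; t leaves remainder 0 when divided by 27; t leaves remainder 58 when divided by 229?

The moduli are pairwise coprime; N = 61·223·199·27·229 = 16737362451.
N/61 = 274382991; 274382991 ≡ 50 (mod 61); 50·11 ≡ 1, so inverse 11.
N/223 = 75055437; 75055437 ≡ 104 (mod 223); 104·208 ≡ 1, so inverse 208.
N/199 = 84107349; 84107349 ≡ 198 (mod 199); 198·198 ≡ 1, so inverse 198.
N/27 = 619902313; 619902313 ≡ 25 (mod 27); 25·13 ≡ 1, so inverse 13.
N/229 = 73088919; 73088919 ≡ 134 (mod 229); 134·94 ≡ 1, so inverse 94.
t ≡ 50·274382991·11 + 81·75055437·208 + 139·84107349·198 + 0·619902313·13 + 58·73088919·94 = 4128727893192.
4128727893192 mod 16737362451 = 11336730246.

11336730246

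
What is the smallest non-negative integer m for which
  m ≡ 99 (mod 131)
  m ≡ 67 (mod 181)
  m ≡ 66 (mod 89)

155727

The moduli are pairwise coprime; N = 131·181·89 = 2110279.
N/131 = 16109; 16109 ≡ 127 (mod 131); 127·98 ≡ 1, so inverse 98.
N/181 = 11659; 11659 ≡ 75 (mod 181); 75·70 ≡ 1, so inverse 70.
N/89 = 23711; 23711 ≡ 37 (mod 89); 37·77 ≡ 1, so inverse 77.
m ≡ 99·16109·98 + 67·11659·70 + 66·23711·77 = 331469530.
331469530 mod 2110279 = 155727.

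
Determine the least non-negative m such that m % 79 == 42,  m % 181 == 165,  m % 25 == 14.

The moduli are pairwise coprime; N = 79·181·25 = 357475.
N/79 = 4525; 4525 ≡ 22 (mod 79); 22·18 ≡ 1, so inverse 18.
N/181 = 1975; 1975 ≡ 165 (mod 181); 165·147 ≡ 1, so inverse 147.
N/25 = 14299; 14299 ≡ 24 (mod 25); 24·24 ≡ 1, so inverse 24.
m ≡ 42·4525·18 + 165·1975·147 + 14·14299·24 = 56128989.
56128989 mod 357475 = 5414.

5414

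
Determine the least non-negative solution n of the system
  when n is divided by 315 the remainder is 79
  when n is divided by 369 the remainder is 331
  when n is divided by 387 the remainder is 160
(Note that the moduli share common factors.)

519514

Combine the congruences pairwise.
gcd(315, 369) = 9 and 9 | (331 − 79), so the pair is consistent; merging gives n ≡ 2914 (mod 12915), where 12915 = lcm(315, 369).
gcd(12915, 387) = 9 and 9 | (160 − 2914), so the pair is consistent; merging gives n ≡ 519514 (mod 555345), where 555345 = lcm(12915, 387).
The solution is unique modulo lcm(315, 369, 387) = 555345.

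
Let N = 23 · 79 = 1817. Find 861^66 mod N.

Mod 23: 861 ≡ 10; since 22 | 66, by Fermat 10^66 ≡ 1 (mod 23).
Mod 79: 861 ≡ 71; 71^66 ≡ 8 (mod 79).
Combine by CRT: x ≡ 1 (mod 23), x ≡ 8 (mod 79) ⇒ x ≡ 1588 (mod 1817).

1588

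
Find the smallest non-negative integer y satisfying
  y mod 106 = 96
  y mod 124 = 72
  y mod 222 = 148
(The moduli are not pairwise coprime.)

gcd(106, 124) = 2 and 2 | (72 − 96), so the pair is consistent; merging gives y ≡ 2428 (mod 6572), where 6572 = lcm(106, 124).
gcd(6572, 222) = 2 and 2 | (148 − 2428), so the pair is consistent; merging gives y ≡ 239020 (mod 729492), where 729492 = lcm(6572, 222).
The solution is unique modulo lcm(106, 124, 222) = 729492.

239020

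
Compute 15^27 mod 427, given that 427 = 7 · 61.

302

Mod 7: 15 ≡ 1; by Fermat, exponent reduces to 27 mod 6 = 3; 1^3 ≡ 1 (mod 7).
Mod 61: 15 ≡ 15; 15^27 ≡ 58 (mod 61).
Combine by CRT: x ≡ 1 (mod 7), x ≡ 58 (mod 61) ⇒ x ≡ 302 (mod 427).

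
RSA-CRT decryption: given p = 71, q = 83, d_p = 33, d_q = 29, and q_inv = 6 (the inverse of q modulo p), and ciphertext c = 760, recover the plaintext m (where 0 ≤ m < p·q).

3214

m₁ = c^(d_p) mod p: c ≡ 50 (mod 71), and 50^33 mod 71 = 19.
m₂ = c^(d_q) mod q: c ≡ 13 (mod 83), and 13^29 mod 83 = 60.
h = q_inv·(m₁ − m₂) mod p = 6·(19 − 60) mod 71 = 38.
m = m₂ + h·q = 60 + 38·83 = 3214.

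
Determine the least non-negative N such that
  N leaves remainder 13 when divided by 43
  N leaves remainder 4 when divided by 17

Combine the congruences pairwise.
From N ≡ 13 (mod 43) write N = 13 + 43t. Substituting into N ≡ 4 (mod 17) gives 43t ≡ 8 (mod 17), and since 9⁻¹ ≡ 2 (mod 17), t ≡ 16. Hence N ≡ 13 + 43·16 = 701 (mod 731).

701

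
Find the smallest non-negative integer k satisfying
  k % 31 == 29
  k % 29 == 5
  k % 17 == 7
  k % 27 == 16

From k ≡ 29 (mod 31) write k = 29 + 31t. Substituting into k ≡ 5 (mod 29) gives 31t ≡ 5 (mod 29), and since 2⁻¹ ≡ 15 (mod 29), t ≡ 17. Hence k ≡ 29 + 31·17 = 556 (mod 899).
From k ≡ 556 (mod 899) write k = 556 + 899t. Substituting into k ≡ 7 (mod 17) gives 899t ≡ 12 (mod 17), and since 15⁻¹ ≡ 8 (mod 17), t ≡ 11. Hence k ≡ 556 + 899·11 = 10445 (mod 15283).
From k ≡ 10445 (mod 15283) write k = 10445 + 15283t. Substituting into k ≡ 16 (mod 27) gives 15283t ≡ 20 (mod 27), and since 1⁻¹ ≡ 1 (mod 27), t ≡ 20. Hence k ≡ 10445 + 15283·20 = 316105 (mod 412641).

316105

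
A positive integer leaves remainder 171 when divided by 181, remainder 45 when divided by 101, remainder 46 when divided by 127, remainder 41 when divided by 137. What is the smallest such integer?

202828952

The moduli are pairwise coprime; N = 181·101·127·137 = 318071119.
N/181 = 1757299; 1757299 ≡ 151 (mod 181); 151·6 ≡ 1, so inverse 6.
N/101 = 3149219; 3149219 ≡ 39 (mod 101); 39·57 ≡ 1, so inverse 57.
N/127 = 2504497; 2504497 ≡ 57 (mod 127); 57·78 ≡ 1, so inverse 78.
N/137 = 2321687; 2321687 ≡ 85 (mod 137); 85·108 ≡ 1, so inverse 108.
k ≡ 171·1757299·6 + 45·3149219·57 + 46·2504497·78 + 41·2321687·108 = 29147300781.
29147300781 mod 318071119 = 202828952.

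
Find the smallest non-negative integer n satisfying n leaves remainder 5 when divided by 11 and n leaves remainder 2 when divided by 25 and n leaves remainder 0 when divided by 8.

1952

The moduli are pairwise coprime; M = 11·25·8 = 2200.
M/11 = 200; 200 ≡ 2 (mod 11); 2·6 ≡ 1, so inverse 6.
M/25 = 88; 88 ≡ 13 (mod 25); 13·2 ≡ 1, so inverse 2.
M/8 = 275; 275 ≡ 3 (mod 8); 3·3 ≡ 1, so inverse 3.
n ≡ 5·200·6 + 2·88·2 + 0·275·3 = 6352.
6352 mod 2200 = 1952.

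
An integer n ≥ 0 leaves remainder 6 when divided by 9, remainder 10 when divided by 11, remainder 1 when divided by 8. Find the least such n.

681

The moduli are pairwise coprime; M = 9·11·8 = 792.
M/9 = 88; 88 ≡ 7 (mod 9); 7·4 ≡ 1, so inverse 4.
M/11 = 72; 72 ≡ 6 (mod 11); 6·2 ≡ 1, so inverse 2.
M/8 = 99; 99 ≡ 3 (mod 8); 3·3 ≡ 1, so inverse 3.
n ≡ 6·88·4 + 10·72·2 + 1·99·3 = 3849.
3849 mod 792 = 681.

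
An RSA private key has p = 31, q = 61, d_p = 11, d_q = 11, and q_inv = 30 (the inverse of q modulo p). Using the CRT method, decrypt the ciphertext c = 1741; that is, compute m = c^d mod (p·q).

211

m₁ = c^(d_p) mod p: c ≡ 5 (mod 31), and 5^11 mod 31 = 25.
m₂ = c^(d_q) mod q: c ≡ 33 (mod 61), and 33^11 mod 61 = 28.
h = q_inv·(m₁ − m₂) mod p = 30·(25 − 28) mod 31 = 3.
m = m₂ + h·q = 28 + 3·61 = 211.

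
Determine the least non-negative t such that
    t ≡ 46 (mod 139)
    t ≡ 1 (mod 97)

12417

Combine the congruences pairwise.
From t ≡ 46 (mod 139) write t = 46 + 139s. Substituting into t ≡ 1 (mod 97) gives 139s ≡ 52 (mod 97), and since 42⁻¹ ≡ 67 (mod 97), s ≡ 89. Hence t ≡ 46 + 139·89 = 12417 (mod 13483).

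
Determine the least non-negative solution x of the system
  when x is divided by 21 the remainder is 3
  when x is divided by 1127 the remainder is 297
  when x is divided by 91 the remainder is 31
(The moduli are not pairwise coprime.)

23964

gcd(21, 1127) = 7 and 7 | (297 − 3), so the pair is consistent; merging gives x ≡ 297 (mod 3381), where 3381 = lcm(21, 1127).
gcd(3381, 91) = 7 and 7 | (31 − 297), so the pair is consistent; merging gives x ≡ 23964 (mod 43953), where 43953 = lcm(3381, 91).
The solution is unique modulo lcm(21, 1127, 91) = 43953.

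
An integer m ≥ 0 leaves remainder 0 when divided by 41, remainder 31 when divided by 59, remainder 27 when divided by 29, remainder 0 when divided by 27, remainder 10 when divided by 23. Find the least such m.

19922679

The moduli are pairwise coprime; N = 41·59·29·27·23 = 43563771.
N/41 = 1062531; 1062531 ≡ 16 (mod 41); 16·18 ≡ 1, so inverse 18.
N/59 = 738369; 738369 ≡ 43 (mod 59); 43·11 ≡ 1, so inverse 11.
N/29 = 1502199; 1502199 ≡ 28 (mod 29); 28·28 ≡ 1, so inverse 28.
N/27 = 1613473; 1613473 ≡ 7 (mod 27); 7·4 ≡ 1, so inverse 4.
N/23 = 1894077; 1894077 ≡ 4 (mod 23); 4·6 ≡ 1, so inverse 6.
m ≡ 0·1062531·18 + 31·738369·11 + 27·1502199·28 + 0·1613473·4 + 10·1894077·6 = 1501090893.
1501090893 mod 43563771 = 19922679.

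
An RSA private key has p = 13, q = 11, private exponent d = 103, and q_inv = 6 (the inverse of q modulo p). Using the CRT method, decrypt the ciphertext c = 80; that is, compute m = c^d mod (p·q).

115

d_p = d mod (p−1) = 103 mod 12 = 7; d_q = d mod (q−1) = 3.
m₁ = c^(d_p) mod p: c ≡ 2 (mod 13), and 2^7 mod 13 = 11.
m₂ = c^(d_q) mod q: c ≡ 3 (mod 11), and 3^3 mod 11 = 5.
h = q_inv·(m₁ − m₂) mod p = 6·(11 − 5) mod 13 = 10.
m = m₂ + h·q = 5 + 10·11 = 115.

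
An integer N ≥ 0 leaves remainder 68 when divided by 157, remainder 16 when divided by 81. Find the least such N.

9331

From N ≡ 68 (mod 157) write N = 68 + 157t. Substituting into N ≡ 16 (mod 81) gives 157t ≡ 29 (mod 81), and since 76⁻¹ ≡ 16 (mod 81), t ≡ 59. Hence N ≡ 68 + 157·59 = 9331 (mod 12717).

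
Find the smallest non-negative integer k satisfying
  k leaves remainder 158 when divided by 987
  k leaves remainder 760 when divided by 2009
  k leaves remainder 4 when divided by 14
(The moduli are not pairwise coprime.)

gcd(987, 2009) = 7 and 7 | (760 − 158), so the pair is consistent; merging gives k ≡ 22859 (mod 283269), where 283269 = lcm(987, 2009).
gcd(283269, 14) = 7 and 7 | (4 − 22859), so the pair is consistent; merging gives k ≡ 306128 (mod 566538), where 566538 = lcm(283269, 14).
The solution is unique modulo lcm(987, 2009, 14) = 566538.

306128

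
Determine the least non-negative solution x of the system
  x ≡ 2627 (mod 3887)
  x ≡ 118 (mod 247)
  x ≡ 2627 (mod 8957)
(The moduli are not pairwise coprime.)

3298803

gcd(3887, 247) = 13 and 13 | (118 − 2627), so the pair is consistent; merging gives x ≡ 49271 (mod 73853), where 73853 = lcm(3887, 247).
gcd(73853, 8957) = 169 and 169 | (2627 − 49271), so the pair is consistent; merging gives x ≡ 3298803 (mod 3914209), where 3914209 = lcm(73853, 8957).
The solution is unique modulo lcm(3887, 247, 8957) = 3914209.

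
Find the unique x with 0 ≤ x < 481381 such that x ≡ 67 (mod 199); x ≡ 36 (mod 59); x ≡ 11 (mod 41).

The moduli are pairwise coprime; N = 199·59·41 = 481381.
N/199 = 2419; 2419 ≡ 31 (mod 199); 31·122 ≡ 1, so inverse 122.
N/59 = 8159; 8159 ≡ 17 (mod 59); 17·7 ≡ 1, so inverse 7.
N/41 = 11741; 11741 ≡ 15 (mod 41); 15·11 ≡ 1, so inverse 11.
x ≡ 67·2419·122 + 36·8159·7 + 11·11741·11 = 23249635.
23249635 mod 481381 = 143347.

143347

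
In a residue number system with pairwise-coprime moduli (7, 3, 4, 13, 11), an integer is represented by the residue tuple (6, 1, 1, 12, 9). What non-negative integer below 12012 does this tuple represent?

The moduli are pairwise coprime; N = 7·3·4·13·11 = 12012.
N/7 = 1716; 1716 ≡ 1 (mod 7), inverse 1.
N/3 = 4004; 4004 ≡ 2 (mod 3); 2·2 ≡ 1, so inverse 2.
N/4 = 3003; 3003 ≡ 3 (mod 4); 3·3 ≡ 1, so inverse 3.
N/13 = 924; 924 ≡ 1 (mod 13), inverse 1.
N/11 = 1092; 1092 ≡ 3 (mod 11); 3·4 ≡ 1, so inverse 4.
x ≡ 6·1716·1 + 1·4004·2 + 1·3003·3 + 12·924·1 + 9·1092·4 = 77713.
77713 mod 12012 = 5641.

5641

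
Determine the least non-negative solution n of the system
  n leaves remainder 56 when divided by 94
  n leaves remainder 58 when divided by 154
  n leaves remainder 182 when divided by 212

743878

gcd(94, 154) = 2 and 2 | (58 − 56), so the pair is consistent; merging gives n ≡ 5602 (mod 7238), where 7238 = lcm(94, 154).
gcd(7238, 212) = 2 and 2 | (182 − 5602), so the pair is consistent; merging gives n ≡ 743878 (mod 767228), where 767228 = lcm(7238, 212).
The solution is unique modulo lcm(94, 154, 212) = 767228.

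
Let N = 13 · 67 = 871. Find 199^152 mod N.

Mod 13: 199 ≡ 4; by Fermat, exponent reduces to 152 mod 12 = 8; 4^8 ≡ 3 (mod 13).
Mod 67: 199 ≡ 65; by Fermat, exponent reduces to 152 mod 66 = 20; 65^20 ≡ 26 (mod 67).
Combine by CRT: x ≡ 3 (mod 13), x ≡ 26 (mod 67) ⇒ x ≡ 562 (mod 871).

562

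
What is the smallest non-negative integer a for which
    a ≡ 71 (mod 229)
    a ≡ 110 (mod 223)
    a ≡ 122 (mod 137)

3703917

The moduli are pairwise coprime; N = 229·223·137 = 6996179.
N/229 = 30551; 30551 ≡ 94 (mod 229); 94·134 ≡ 1, so inverse 134.
N/223 = 31373; 31373 ≡ 153 (mod 223); 153·86 ≡ 1, so inverse 86.
N/137 = 51067; 51067 ≡ 103 (mod 137); 103·4 ≡ 1, so inverse 4.
a ≡ 71·30551·134 + 110·31373·86 + 122·51067·4 = 612371490.
612371490 mod 6996179 = 3703917.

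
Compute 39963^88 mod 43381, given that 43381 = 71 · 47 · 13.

Mod 71: 39963 ≡ 61; by Fermat, exponent reduces to 88 mod 70 = 18; 61^18 ≡ 9 (mod 71).
Mod 47: 39963 ≡ 13; by Fermat, exponent reduces to 88 mod 46 = 42; 13^42 ≡ 25 (mod 47).
Mod 13: 39963 ≡ 1; by Fermat, exponent reduces to 88 mod 12 = 4; 1^4 ≡ 1 (mod 13).
Combine by CRT: x ≡ 9 (mod 71), x ≡ 25 (mod 47), x ≡ 1 (mod 13) ⇒ x ≡ 38988 (mod 43381).

38988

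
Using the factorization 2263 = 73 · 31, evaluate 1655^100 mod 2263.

Mod 73: 1655 ≡ 49; by Fermat, exponent reduces to 100 mod 72 = 28; 49^28 ≡ 64 (mod 73).
Mod 31: 1655 ≡ 12; by Fermat, exponent reduces to 100 mod 30 = 10; 12^10 ≡ 25 (mod 31).
Combine by CRT: x ≡ 64 (mod 73), x ≡ 25 (mod 31) ⇒ x ≡ 1451 (mod 2263).

1451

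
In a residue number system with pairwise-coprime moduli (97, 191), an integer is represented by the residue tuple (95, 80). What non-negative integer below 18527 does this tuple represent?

17652

From x ≡ 95 (mod 97) write x = 95 + 97t. Substituting into x ≡ 80 (mod 191) gives 97t ≡ 176 (mod 191), and since 97⁻¹ ≡ 128 (mod 191), t ≡ 181. Hence x ≡ 95 + 97·181 = 17652 (mod 18527).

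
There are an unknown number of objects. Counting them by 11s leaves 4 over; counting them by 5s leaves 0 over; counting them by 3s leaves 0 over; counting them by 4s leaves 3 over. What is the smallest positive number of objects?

Combine the congruences pairwise.
From N ≡ 4 (mod 11) write N = 4 + 11t. Substituting into N ≡ 0 (mod 5) gives 11t ≡ 1 (mod 5), and since 1⁻¹ ≡ 1 (mod 5), t ≡ 1. Hence N ≡ 4 + 11·1 = 15 (mod 55).
From N ≡ 15 (mod 55) write N = 15 + 55t. Substituting into N ≡ 0 (mod 3) gives 55t ≡ 0 (mod 3), and since 1⁻¹ ≡ 1 (mod 3), t ≡ 0. Hence N ≡ 15 + 55·0 = 15 (mod 165).
From N ≡ 15 (mod 165) write N = 15 + 165t. Substituting into N ≡ 3 (mod 4) gives 165t ≡ 0 (mod 4), and since 1⁻¹ ≡ 1 (mod 4), t ≡ 0. Hence N ≡ 15 + 165·0 = 15 (mod 660).

15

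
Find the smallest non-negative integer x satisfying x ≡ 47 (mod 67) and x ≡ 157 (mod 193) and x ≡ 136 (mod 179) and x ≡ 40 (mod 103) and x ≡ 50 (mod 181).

Combine the congruences pairwise.
From x ≡ 47 (mod 67) write x = 47 + 67t. Substituting into x ≡ 157 (mod 193) gives 67t ≡ 110 (mod 193), and since 67⁻¹ ≡ 121 (mod 193), t ≡ 186. Hence x ≡ 47 + 67·186 = 12509 (mod 12931).
From x ≡ 12509 (mod 12931) write x = 12509 + 12931t. Substituting into x ≡ 136 (mod 179) gives 12931t ≡ 157 (mod 179), and since 43⁻¹ ≡ 25 (mod 179), t ≡ 166. Hence x ≡ 12509 + 12931·166 = 2159055 (mod 2314649).
From x ≡ 2159055 (mod 2314649) write x = 2159055 + 2314649t. Substituting into x ≡ 40 (mod 103) gives 2314649t ≡ 71 (mod 103), and since 33⁻¹ ≡ 25 (mod 103), t ≡ 24. Hence x ≡ 2159055 + 2314649·24 = 57710631 (mod 238408847).
From x ≡ 57710631 (mod 238408847) write x = 57710631 + 238408847t. Substituting into x ≡ 50 (mod 181) gives 238408847t ≡ 2 (mod 181), and since 172⁻¹ ≡ 20 (mod 181), t ≡ 40. Hence x ≡ 57710631 + 238408847·40 = 9594064511 (mod 43152001307).

9594064511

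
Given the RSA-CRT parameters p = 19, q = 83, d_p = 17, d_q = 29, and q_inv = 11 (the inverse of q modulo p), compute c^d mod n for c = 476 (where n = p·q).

m₁ = c^(d_p) mod p: c ≡ 1 (mod 19), and 1^17 mod 19 = 1.
m₂ = c^(d_q) mod q: c ≡ 61 (mod 83), and 61^29 mod 83 = 10.
h = q_inv·(m₁ − m₂) mod p = 11·(1 − 10) mod 19 = 15.
m = m₂ + h·q = 10 + 15·83 = 1255.

1255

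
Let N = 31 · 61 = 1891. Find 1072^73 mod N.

Mod 31: 1072 ≡ 18; by Fermat, exponent reduces to 73 mod 30 = 13; 18^13 ≡ 20 (mod 31).
Mod 61: 1072 ≡ 35; by Fermat, exponent reduces to 73 mod 60 = 13; 35^13 ≡ 10 (mod 61).
Combine by CRT: x ≡ 20 (mod 31), x ≡ 10 (mod 61) ⇒ x ≡ 1291 (mod 1891).

1291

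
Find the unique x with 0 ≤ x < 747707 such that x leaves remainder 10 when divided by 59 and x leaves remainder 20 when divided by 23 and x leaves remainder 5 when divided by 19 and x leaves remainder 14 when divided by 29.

The moduli are pairwise coprime; N = 59·23·19·29 = 747707.
N/59 = 12673; 12673 ≡ 47 (mod 59); 47·54 ≡ 1, so inverse 54.
N/23 = 32509; 32509 ≡ 10 (mod 23); 10·7 ≡ 1, so inverse 7.
N/19 = 39353; 39353 ≡ 4 (mod 19); 4·5 ≡ 1, so inverse 5.
N/29 = 25783; 25783 ≡ 2 (mod 29); 2·15 ≡ 1, so inverse 15.
x ≡ 10·12673·54 + 20·32509·7 + 5·39353·5 + 14·25783·15 = 17792935.
17792935 mod 747707 = 595674.

595674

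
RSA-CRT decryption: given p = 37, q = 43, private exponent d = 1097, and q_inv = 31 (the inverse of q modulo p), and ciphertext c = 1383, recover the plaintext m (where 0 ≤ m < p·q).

510

d_p = d mod (p−1) = 1097 mod 36 = 17; d_q = d mod (q−1) = 5.
m₁ = c^(d_p) mod p: c ≡ 14 (mod 37), and 14^17 mod 37 = 29.
m₂ = c^(d_q) mod q: c ≡ 7 (mod 43), and 7^5 mod 43 = 37.
h = q_inv·(m₁ − m₂) mod p = 31·(29 − 37) mod 37 = 11.
m = m₂ + h·q = 37 + 11·43 = 510.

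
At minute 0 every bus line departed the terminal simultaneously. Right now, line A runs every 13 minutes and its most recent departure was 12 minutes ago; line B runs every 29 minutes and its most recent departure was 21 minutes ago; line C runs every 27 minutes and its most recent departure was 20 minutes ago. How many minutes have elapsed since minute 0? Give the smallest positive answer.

The moduli are pairwise coprime; N = 13·29·27 = 10179.
N/13 = 783; 783 ≡ 3 (mod 13); 3·9 ≡ 1, so inverse 9.
N/29 = 351; 351 ≡ 3 (mod 29); 3·10 ≡ 1, so inverse 10.
N/27 = 377; 377 ≡ 26 (mod 27); 26·26 ≡ 1, so inverse 26.
t ≡ 12·783·9 + 21·351·10 + 20·377·26 = 354314.
354314 mod 10179 = 8228.

8228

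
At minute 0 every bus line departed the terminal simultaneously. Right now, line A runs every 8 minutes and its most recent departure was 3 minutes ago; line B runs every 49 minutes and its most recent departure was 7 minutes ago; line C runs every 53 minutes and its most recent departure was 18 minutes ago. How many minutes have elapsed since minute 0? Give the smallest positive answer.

9611

From t ≡ 3 (mod 8) write t = 3 + 8s. Substituting into t ≡ 7 (mod 49) gives 8s ≡ 4 (mod 49), and since 8⁻¹ ≡ 43 (mod 49), s ≡ 25. Hence t ≡ 3 + 8·25 = 203 (mod 392).
From t ≡ 203 (mod 392) write t = 203 + 392s. Substituting into t ≡ 18 (mod 53) gives 392s ≡ 27 (mod 53), and since 21⁻¹ ≡ 48 (mod 53), s ≡ 24. Hence t ≡ 203 + 392·24 = 9611 (mod 20776).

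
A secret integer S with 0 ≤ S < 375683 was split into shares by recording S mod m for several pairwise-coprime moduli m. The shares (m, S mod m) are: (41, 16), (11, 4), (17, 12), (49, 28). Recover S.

231994

From S ≡ 16 (mod 41) write S = 16 + 41t. Substituting into S ≡ 4 (mod 11) gives 41t ≡ 10 (mod 11), and since 8⁻¹ ≡ 7 (mod 11), t ≡ 4. Hence S ≡ 16 + 41·4 = 180 (mod 451).
From S ≡ 180 (mod 451) write S = 180 + 451t. Substituting into S ≡ 12 (mod 17) gives 451t ≡ 2 (mod 17), and since 9⁻¹ ≡ 2 (mod 17), t ≡ 4. Hence S ≡ 180 + 451·4 = 1984 (mod 7667).
From S ≡ 1984 (mod 7667) write S = 1984 + 7667t. Substituting into S ≡ 28 (mod 49) gives 7667t ≡ 4 (mod 49), and since 23⁻¹ ≡ 32 (mod 49), t ≡ 30. Hence S ≡ 1984 + 7667·30 = 231994 (mod 375683).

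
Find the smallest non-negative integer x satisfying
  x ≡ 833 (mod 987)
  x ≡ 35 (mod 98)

gcd(987, 98) = 7 and 7 | (35 − 833), so the pair is consistent; merging gives x ≡ 12677 (mod 13818), where 13818 = lcm(987, 98).
The solution is unique modulo lcm(987, 98) = 13818.

12677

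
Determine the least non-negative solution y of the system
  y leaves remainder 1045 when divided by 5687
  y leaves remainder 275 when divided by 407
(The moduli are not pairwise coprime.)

188716

Combine the congruences pairwise.
gcd(5687, 407) = 11 and 11 | (275 − 1045), so the pair is consistent; merging gives y ≡ 188716 (mod 210419), where 210419 = lcm(5687, 407).
The solution is unique modulo lcm(5687, 407) = 210419.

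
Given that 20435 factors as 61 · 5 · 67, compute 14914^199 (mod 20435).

Mod 61: 14914 ≡ 30; by Fermat, exponent reduces to 199 mod 60 = 19; 30^19 ≡ 35 (mod 61).
Mod 5: 14914 ≡ 4; by Fermat, exponent reduces to 199 mod 4 = 3; 4^3 ≡ 4 (mod 5).
Mod 67: 14914 ≡ 40; by Fermat, exponent reduces to 199 mod 66 = 1; 40^1 ≡ 40 (mod 67).
Combine by CRT: x ≡ 35 (mod 61), x ≡ 4 (mod 5), x ≡ 40 (mod 67) ⇒ x ≡ 11564 (mod 20435).

11564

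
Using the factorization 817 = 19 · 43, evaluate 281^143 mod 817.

14

Mod 19: 281 ≡ 15; by Fermat, exponent reduces to 143 mod 18 = 17; 15^17 ≡ 14 (mod 19).
Mod 43: 281 ≡ 23; by Fermat, exponent reduces to 143 mod 42 = 17; 23^17 ≡ 14 (mod 43).
Combine by CRT: x ≡ 14 (mod 19), x ≡ 14 (mod 43) ⇒ x ≡ 14 (mod 817).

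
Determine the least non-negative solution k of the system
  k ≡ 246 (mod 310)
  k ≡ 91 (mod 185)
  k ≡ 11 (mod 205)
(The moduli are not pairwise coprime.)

326986

gcd(310, 185) = 5 and 5 | (91 − 246), so the pair is consistent; merging gives k ≡ 5826 (mod 11470), where 11470 = lcm(310, 185).
gcd(11470, 205) = 5 and 5 | (11 − 5826), so the pair is consistent; merging gives k ≡ 326986 (mod 470270), where 470270 = lcm(11470, 205).
The solution is unique modulo lcm(310, 185, 205) = 470270.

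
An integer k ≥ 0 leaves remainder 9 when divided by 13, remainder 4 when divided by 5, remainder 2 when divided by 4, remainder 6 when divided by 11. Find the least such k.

From k ≡ 9 (mod 13) write k = 9 + 13t. Substituting into k ≡ 4 (mod 5) gives 13t ≡ 0 (mod 5), and since 3⁻¹ ≡ 2 (mod 5), t ≡ 0. Hence k ≡ 9 + 13·0 = 9 (mod 65).
From k ≡ 9 (mod 65) write k = 9 + 65t. Substituting into k ≡ 2 (mod 4) gives 65t ≡ 1 (mod 4), and since 1⁻¹ ≡ 1 (mod 4), t ≡ 1. Hence k ≡ 9 + 65·1 = 74 (mod 260).
From k ≡ 74 (mod 260) write k = 74 + 260t. Substituting into k ≡ 6 (mod 11) gives 260t ≡ 9 (mod 11), and since 7⁻¹ ≡ 8 (mod 11), t ≡ 6. Hence k ≡ 74 + 260·6 = 1634 (mod 2860).

1634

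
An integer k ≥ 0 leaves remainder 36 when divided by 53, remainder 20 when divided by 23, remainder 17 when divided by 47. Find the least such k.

The moduli are pairwise coprime; N = 53·23·47 = 57293.
N/53 = 1081; 1081 ≡ 21 (mod 53); 21·48 ≡ 1, so inverse 48.
N/23 = 2491; 2491 ≡ 7 (mod 23); 7·10 ≡ 1, so inverse 10.
N/47 = 1219; 1219 ≡ 44 (mod 47); 44·31 ≡ 1, so inverse 31.
k ≡ 36·1081·48 + 20·2491·10 + 17·1219·31 = 3008581.
3008581 mod 57293 = 29345.

29345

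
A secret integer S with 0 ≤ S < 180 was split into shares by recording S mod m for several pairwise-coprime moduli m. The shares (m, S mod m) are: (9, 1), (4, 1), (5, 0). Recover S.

145

The moduli are pairwise coprime; N = 9·4·5 = 180.
N/9 = 20; 20 ≡ 2 (mod 9); 2·5 ≡ 1, so inverse 5.
N/4 = 45; 45 ≡ 1 (mod 4), inverse 1.
N/5 = 36; 36 ≡ 1 (mod 5), inverse 1.
S ≡ 1·20·5 + 1·45·1 + 0·36·1 = 145.
145 mod 180 = 145.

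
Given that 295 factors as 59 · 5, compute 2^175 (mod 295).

238

Mod 59: 2 ≡ 2; by Fermat, exponent reduces to 175 mod 58 = 1; 2^1 ≡ 2 (mod 59).
Mod 5: 2 ≡ 2; by Fermat, exponent reduces to 175 mod 4 = 3; 2^3 ≡ 3 (mod 5).
Combine by CRT: x ≡ 2 (mod 59), x ≡ 3 (mod 5) ⇒ x ≡ 238 (mod 295).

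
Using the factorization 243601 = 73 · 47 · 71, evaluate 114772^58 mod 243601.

124228

Mod 73: 114772 ≡ 16; 16^58 ≡ 55 (mod 73).
Mod 47: 114772 ≡ 45; by Fermat, exponent reduces to 58 mod 46 = 12; 45^12 ≡ 7 (mod 47).
Mod 71: 114772 ≡ 36; 36^58 ≡ 49 (mod 71).
Combine by CRT: x ≡ 55 (mod 73), x ≡ 7 (mod 47), x ≡ 49 (mod 71) ⇒ x ≡ 124228 (mod 243601).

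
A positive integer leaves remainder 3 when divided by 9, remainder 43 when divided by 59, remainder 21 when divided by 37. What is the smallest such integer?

From x ≡ 3 (mod 9) write x = 3 + 9t. Substituting into x ≡ 43 (mod 59) gives 9t ≡ 40 (mod 59), and since 9⁻¹ ≡ 46 (mod 59), t ≡ 11. Hence x ≡ 3 + 9·11 = 102 (mod 531).
From x ≡ 102 (mod 531) write x = 102 + 531t. Substituting into x ≡ 21 (mod 37) gives 531t ≡ 30 (mod 37), and since 13⁻¹ ≡ 20 (mod 37), t ≡ 8. Hence x ≡ 102 + 531·8 = 4350 (mod 19647).

4350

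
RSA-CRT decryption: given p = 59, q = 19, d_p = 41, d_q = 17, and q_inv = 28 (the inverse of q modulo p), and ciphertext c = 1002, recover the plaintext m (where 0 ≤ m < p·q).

m₁ = c^(d_p) mod p: c ≡ 58 (mod 59), and 58^41 mod 59 = 58.
m₂ = c^(d_q) mod q: c ≡ 14 (mod 19), and 14^17 mod 19 = 15.
h = q_inv·(m₁ − m₂) mod p = 28·(58 − 15) mod 59 = 24.
m = m₂ + h·q = 15 + 24·19 = 471.

471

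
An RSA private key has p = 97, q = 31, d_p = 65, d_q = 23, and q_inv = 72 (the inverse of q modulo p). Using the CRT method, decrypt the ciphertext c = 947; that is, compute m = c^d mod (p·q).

2493

m₁ = c^(d_p) mod p: c ≡ 74 (mod 97), and 74^65 mod 97 = 68.
m₂ = c^(d_q) mod q: c ≡ 17 (mod 31), and 17^23 mod 31 = 13.
h = q_inv·(m₁ − m₂) mod p = 72·(68 − 13) mod 97 = 80.
m = m₂ + h·q = 13 + 80·31 = 2493.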